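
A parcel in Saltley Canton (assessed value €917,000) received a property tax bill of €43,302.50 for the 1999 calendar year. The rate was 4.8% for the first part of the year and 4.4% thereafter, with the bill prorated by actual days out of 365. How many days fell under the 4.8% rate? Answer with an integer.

Let d = days at the first rate; then 365 − d days at the second rate.
€917,000 × [4.8%·d + 4.4%·(365−d)] / 365 = €43,302.50
Solving gives d = 294, so the new rate took effect on 22 October 1999.

294 days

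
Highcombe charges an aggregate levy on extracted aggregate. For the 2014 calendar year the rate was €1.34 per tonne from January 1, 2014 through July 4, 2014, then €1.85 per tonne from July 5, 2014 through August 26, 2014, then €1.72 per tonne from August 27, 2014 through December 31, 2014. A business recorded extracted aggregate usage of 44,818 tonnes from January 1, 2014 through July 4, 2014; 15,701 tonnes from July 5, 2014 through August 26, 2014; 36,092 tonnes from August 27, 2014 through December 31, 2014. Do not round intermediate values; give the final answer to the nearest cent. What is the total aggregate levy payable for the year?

January 1 – July 4, 2014: 44,818 tonnes at €1.34/tonne → €60,056.12
July 5 – August 26, 2014: 15,701 tonnes at €1.85/tonne → €29,046.85
August 27 – December 31, 2014: 36,092 tonnes at €1.72/tonne → €62,078.24

€151,181.21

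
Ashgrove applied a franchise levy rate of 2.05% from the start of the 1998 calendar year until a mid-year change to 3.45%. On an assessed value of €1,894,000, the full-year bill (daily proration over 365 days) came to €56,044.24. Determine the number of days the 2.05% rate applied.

128 days

Let d = days at the first rate; then 365 − d days at the second rate.
€1,894,000 × [2.05%·d + 3.45%·(365−d)] / 365 = €56,044.24
Solving gives d = 128, so the new rate took effect on 9 May 1998.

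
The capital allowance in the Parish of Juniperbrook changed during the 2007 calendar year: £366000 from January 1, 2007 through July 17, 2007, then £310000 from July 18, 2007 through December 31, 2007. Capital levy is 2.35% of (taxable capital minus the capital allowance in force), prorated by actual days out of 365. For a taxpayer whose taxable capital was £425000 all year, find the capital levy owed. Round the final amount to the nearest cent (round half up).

£1988.62

January 1 – July 17, 2007: 198 days, exemption £366000 → (£425000 − £366000) × 2.35% × 198/365 = £752.1288
July 18 – December 31, 2007: 167 days, exemption £310000 → (£425000 − £310000) × 2.35% × 167/365 = £1236.4863
Total = £1988.6151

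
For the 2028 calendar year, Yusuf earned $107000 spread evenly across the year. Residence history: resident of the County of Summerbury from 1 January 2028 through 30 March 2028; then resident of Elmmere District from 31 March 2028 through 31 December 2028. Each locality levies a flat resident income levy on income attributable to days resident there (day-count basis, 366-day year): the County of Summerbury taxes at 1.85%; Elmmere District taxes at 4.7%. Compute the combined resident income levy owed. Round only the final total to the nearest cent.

The County of Summerbury, 1 January – 30 March 2028: 90 days → $107000 × 1.85% × 90/366 = $486.7623
Elmmere District, 31 March – 31 December 2028: 276 days → $107000 × 4.7% × 276/366 = $3792.3607
Total = $4279.1230

$4279.12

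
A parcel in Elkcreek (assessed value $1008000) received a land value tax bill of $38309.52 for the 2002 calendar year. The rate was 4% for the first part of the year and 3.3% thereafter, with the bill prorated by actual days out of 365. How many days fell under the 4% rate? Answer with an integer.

261 days

Let d = days at the first rate; then 365 − d days at the second rate.
$1008000 × [4%·d + 3.3%·(365−d)] / 365 = $38309.52
Solving gives d = 261, so the new rate took effect on 19 September 2002.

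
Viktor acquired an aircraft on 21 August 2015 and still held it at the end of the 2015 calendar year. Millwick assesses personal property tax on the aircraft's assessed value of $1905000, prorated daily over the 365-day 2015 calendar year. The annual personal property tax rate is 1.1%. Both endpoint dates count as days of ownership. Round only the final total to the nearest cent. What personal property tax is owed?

Days held (21 August – 31 December 2015): 133 out of 365
Tax = $1905000 × 1.1% × 133/365 = $7635.6575

$7635.66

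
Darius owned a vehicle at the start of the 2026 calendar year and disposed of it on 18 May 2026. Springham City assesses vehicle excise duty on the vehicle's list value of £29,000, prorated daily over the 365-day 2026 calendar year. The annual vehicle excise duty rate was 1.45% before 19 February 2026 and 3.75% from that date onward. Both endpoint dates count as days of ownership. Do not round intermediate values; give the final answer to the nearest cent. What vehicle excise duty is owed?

£321.62

1 January – 18 February 2026: 49 days at 1.45% → £29,000 × 1.45% × 49/365 = £56.4507
19 February – 18 May 2026: 89 days at 3.75% → £29,000 × 3.75% × 89/365 = £265.1712
Total = £321.6219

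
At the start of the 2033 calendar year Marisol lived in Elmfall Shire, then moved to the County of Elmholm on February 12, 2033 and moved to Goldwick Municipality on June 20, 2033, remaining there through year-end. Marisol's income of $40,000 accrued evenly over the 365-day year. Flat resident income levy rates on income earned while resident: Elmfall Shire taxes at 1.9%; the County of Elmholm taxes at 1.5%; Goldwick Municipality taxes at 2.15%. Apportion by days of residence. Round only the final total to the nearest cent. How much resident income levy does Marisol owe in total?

Elmfall Shire, January 1 – February 11, 2033: 42 days → $40,000 × 1.9% × 42/365 = $87.4521
The County of Elmholm, February 12 – June 19, 2033: 128 days → $40,000 × 1.5% × 128/365 = $210.4110
Goldwick Municipality, June 20 – December 31, 2033: 195 days → $40,000 × 2.15% × 195/365 = $459.4521
Total = $757.3151

$757.32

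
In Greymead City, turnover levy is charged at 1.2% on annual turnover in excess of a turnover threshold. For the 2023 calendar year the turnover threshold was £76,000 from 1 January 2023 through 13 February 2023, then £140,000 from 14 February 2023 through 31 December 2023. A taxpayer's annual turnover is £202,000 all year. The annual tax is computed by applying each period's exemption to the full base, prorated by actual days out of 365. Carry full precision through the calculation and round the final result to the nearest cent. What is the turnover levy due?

1 January – 13 February 2023: 44 days, exemption £76,000 → (£202,000 − £76,000) × 1.2% × 44/365 = £182.2685
14 February – 31 December 2023: 321 days, exemption £140,000 → (£202,000 − £140,000) × 1.2% × 321/365 = £654.3123
Total = £836.5808

£836.58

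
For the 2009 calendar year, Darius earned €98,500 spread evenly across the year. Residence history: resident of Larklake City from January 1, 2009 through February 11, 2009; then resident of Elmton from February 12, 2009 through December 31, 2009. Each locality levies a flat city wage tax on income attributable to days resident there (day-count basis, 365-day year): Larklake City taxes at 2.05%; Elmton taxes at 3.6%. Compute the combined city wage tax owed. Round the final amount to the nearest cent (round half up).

Larklake City, January 1 – February 11, 2009: 42 days → €98,500 × 2.05% × 42/365 = €232.3521
Elmton, February 12 – December 31, 2009: 323 days → €98,500 × 3.6% × 323/365 = €3,137.9671
Total = €3,370.3192

€3,370.32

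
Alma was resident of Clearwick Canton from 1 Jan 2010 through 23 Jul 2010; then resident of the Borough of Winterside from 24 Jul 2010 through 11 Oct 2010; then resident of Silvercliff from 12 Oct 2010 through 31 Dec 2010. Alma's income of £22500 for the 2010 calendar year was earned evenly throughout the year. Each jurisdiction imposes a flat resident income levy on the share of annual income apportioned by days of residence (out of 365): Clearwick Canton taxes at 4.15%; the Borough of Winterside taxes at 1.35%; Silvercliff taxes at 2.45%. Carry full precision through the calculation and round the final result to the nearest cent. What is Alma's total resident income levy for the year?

Clearwick Canton, 1 Jan – 23 Jul 2010: 204 days → £22500 × 4.15% × 204/365 = £521.8767
The Borough of Winterside, 24 Jul – 11 Oct 2010: 80 days → £22500 × 1.35% × 80/365 = £66.5753
Silvercliff, 12 Oct – 31 Dec 2010: 81 days → £22500 × 2.45% × 81/365 = £122.3322
Total = £710.7842

£710.78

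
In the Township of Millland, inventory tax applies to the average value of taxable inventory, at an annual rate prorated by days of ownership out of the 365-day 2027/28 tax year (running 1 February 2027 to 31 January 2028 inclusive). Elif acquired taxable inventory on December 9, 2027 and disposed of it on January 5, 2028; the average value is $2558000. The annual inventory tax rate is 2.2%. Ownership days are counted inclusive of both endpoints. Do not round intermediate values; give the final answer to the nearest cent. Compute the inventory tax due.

$4317.06

Days held (December 9, 2027 – January 5, 2028): 28 out of 365
Tax = $2558000 × 2.2% × 28/365 = $4317.0630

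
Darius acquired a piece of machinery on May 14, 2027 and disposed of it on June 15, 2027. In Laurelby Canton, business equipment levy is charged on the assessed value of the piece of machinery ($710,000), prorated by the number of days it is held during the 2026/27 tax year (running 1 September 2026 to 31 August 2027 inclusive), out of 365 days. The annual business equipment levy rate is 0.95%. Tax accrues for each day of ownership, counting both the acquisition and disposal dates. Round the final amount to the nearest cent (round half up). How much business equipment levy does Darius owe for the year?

Days held (May 14 – June 15, 2027): 33 out of 365
Tax = $710,000 × 0.95% × 33/365 = $609.8219

$609.82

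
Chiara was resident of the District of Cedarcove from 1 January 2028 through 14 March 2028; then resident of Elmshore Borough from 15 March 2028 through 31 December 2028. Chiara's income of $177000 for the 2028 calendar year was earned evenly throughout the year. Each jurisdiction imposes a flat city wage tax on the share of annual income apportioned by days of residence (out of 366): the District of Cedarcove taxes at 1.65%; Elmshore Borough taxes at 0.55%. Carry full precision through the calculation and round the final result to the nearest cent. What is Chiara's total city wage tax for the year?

$1367.16

The District of Cedarcove, 1 January – 14 March 2028: 74 days → $177000 × 1.65% × 74/366 = $590.4836
Elmshore Borough, 15 March – 31 December 2028: 292 days → $177000 × 0.55% × 292/366 = $776.6721
Total = $1367.1557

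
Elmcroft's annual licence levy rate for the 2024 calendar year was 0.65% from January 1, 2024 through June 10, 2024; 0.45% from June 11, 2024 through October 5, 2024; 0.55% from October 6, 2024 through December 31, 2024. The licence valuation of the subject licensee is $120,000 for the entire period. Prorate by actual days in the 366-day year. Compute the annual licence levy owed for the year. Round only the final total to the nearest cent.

January 1 – June 10, 2024: 162 days at 0.65% → $120,000 × 0.65% × 162/366 = $345.2459
June 11 – October 5, 2024: 117 days at 0.45% → $120,000 × 0.45% × 117/366 = $172.6230
October 6 – December 31, 2024: 87 days at 0.55% → $120,000 × 0.55% × 87/366 = $156.8852
Total = $674.7541

$674.75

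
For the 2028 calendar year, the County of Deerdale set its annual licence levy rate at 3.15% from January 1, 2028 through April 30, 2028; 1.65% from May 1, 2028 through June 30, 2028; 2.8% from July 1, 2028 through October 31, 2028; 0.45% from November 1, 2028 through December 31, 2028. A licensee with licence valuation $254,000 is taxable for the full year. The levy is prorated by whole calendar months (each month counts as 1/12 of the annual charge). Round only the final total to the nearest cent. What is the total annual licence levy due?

$5,926.67

January 1 – April 30, 2028: 4 months at 3.15% → $254,000 × 3.15% × 4/12 = $2,667.0000
May 1 – June 30, 2028: 2 months at 1.65% → $254,000 × 1.65% × 2/12 = $698.5000
July 1 – October 31, 2028: 4 months at 2.8% → $254,000 × 2.8% × 4/12 = $2,370.6667
November 1 – December 31, 2028: 2 months at 0.45% → $254,000 × 0.45% × 2/12 = $190.5000
Total = $5,926.6667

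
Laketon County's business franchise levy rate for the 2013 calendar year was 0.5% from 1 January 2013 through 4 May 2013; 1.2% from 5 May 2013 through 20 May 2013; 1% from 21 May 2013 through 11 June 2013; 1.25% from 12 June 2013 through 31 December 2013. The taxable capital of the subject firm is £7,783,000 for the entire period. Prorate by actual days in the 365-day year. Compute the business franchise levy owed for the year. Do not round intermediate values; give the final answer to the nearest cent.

£76,113.48

1 January – 4 May 2013: 124 days at 0.5% → £7,783,000 × 0.5% × 124/365 = £13,220.4384
5 May – 20 May 2013: 16 days at 1.2% → £7,783,000 × 1.2% × 16/365 = £4,094.0712
21 May – 11 June 2013: 22 days at 1% → £7,783,000 × 1% × 22/365 = £4,691.1233
12 June – 31 December 2013: 203 days at 1.25% → £7,783,000 × 1.25% × 203/365 = £54,107.8425
Total = £76,113.4753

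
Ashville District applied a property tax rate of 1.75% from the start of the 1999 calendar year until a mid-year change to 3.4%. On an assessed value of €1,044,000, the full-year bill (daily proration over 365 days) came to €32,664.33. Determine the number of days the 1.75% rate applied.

Let d = days at the first rate; then 365 − d days at the second rate.
€1,044,000 × [1.75%·d + 3.4%·(365−d)] / 365 = €32,664.33
Solving gives d = 60, so the new rate took effect on March 2, 1999.

60 days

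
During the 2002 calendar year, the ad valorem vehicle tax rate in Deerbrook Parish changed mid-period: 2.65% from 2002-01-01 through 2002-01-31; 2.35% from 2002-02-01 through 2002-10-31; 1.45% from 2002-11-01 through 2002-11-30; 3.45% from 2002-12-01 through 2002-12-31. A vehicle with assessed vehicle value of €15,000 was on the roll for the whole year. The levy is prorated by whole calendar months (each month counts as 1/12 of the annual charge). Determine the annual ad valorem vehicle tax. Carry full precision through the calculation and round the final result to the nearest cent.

2002-01-01 to 2002-01-31: 1 month at 2.65% → €15,000 × 2.65% × 1/12 = €33.1250
2002-02-01 to 2002-10-31: 9 months at 2.35% → €15,000 × 2.35% × 9/12 = €264.3750
2002-11-01 to 2002-11-30: 1 month at 1.45% → €15,000 × 1.45% × 1/12 = €18.1250
2002-12-01 to 2002-12-31: 1 month at 3.45% → €15,000 × 3.45% × 1/12 = €43.1250
Total = €358.7500

€358.75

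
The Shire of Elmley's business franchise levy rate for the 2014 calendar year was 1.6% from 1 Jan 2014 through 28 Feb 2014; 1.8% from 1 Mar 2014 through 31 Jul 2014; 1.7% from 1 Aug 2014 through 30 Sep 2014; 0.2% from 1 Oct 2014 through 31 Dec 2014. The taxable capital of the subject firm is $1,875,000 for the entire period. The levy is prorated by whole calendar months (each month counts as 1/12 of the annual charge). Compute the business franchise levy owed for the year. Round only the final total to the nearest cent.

$25,312.50

1 Jan – 28 Feb 2014: 2 months at 1.6% → $1,875,000 × 1.6% × 2/12 = $5,000.0000
1 Mar – 31 Jul 2014: 5 months at 1.8% → $1,875,000 × 1.8% × 5/12 = $14,062.5000
1 Aug – 30 Sep 2014: 2 months at 1.7% → $1,875,000 × 1.7% × 2/12 = $5,312.5000
1 Oct – 31 Dec 2014: 3 months at 0.2% → $1,875,000 × 0.2% × 3/12 = $937.5000
Total = $25,312.5000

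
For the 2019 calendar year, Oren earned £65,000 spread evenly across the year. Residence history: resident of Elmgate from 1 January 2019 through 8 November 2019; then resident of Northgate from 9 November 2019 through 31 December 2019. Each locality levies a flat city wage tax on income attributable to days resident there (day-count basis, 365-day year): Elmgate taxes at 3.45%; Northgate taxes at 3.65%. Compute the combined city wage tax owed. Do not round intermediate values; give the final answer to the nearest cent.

Elmgate, 1 January – 8 November 2019: 312 days → £65,000 × 3.45% × 312/365 = £1,916.8767
Northgate, 9 November – 31 December 2019: 53 days → £65,000 × 3.65% × 53/365 = £344.5000
Total = £2,261.3767

£2,261.38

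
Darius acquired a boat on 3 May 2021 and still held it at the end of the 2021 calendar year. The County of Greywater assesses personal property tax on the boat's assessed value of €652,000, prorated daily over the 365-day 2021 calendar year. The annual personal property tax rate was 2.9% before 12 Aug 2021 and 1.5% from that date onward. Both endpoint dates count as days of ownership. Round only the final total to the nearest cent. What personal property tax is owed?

€9,036.90

3 May – 11 Aug 2021: 101 days at 2.9% → €652,000 × 2.9% × 101/365 = €5,232.0767
12 Aug – 31 Dec 2021: 142 days at 1.5% → €652,000 × 1.5% × 142/365 = €3,804.8219
Total = €9,036.8986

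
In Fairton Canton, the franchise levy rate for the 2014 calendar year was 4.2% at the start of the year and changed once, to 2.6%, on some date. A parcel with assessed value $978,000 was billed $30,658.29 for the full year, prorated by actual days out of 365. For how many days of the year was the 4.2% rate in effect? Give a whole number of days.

122 days

Let d = days at the first rate; then 365 − d days at the second rate.
$978,000 × [4.2%·d + 2.6%·(365−d)] / 365 = $30,658.29
Solving gives d = 122, so the new rate took effect on 3 May 2014.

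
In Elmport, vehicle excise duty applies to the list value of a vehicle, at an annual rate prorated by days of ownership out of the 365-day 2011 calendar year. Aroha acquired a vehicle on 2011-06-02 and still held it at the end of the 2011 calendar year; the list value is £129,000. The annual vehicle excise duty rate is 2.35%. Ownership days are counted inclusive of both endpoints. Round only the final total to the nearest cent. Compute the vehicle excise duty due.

Days held (2011-06-02 to 2011-12-31): 213 out of 365
Tax = £129,000 × 2.35% × 213/365 = £1,769.0671

£1,769.07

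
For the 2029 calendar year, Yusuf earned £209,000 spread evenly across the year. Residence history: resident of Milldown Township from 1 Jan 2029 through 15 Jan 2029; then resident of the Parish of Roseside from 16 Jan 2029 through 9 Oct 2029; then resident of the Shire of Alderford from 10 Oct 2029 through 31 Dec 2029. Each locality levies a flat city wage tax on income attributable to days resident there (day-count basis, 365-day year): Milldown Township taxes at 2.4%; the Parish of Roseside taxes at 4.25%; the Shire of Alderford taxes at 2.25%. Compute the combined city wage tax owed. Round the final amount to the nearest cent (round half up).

Milldown Township, 1 Jan – 15 Jan 2029: 15 days → £209,000 × 2.4% × 15/365 = £206.1370
The Parish of Roseside, 16 Jan – 9 Oct 2029: 267 days → £209,000 × 4.25% × 267/365 = £6,497.6096
The Shire of Alderford, 10 Oct – 31 Dec 2029: 83 days → £209,000 × 2.25% × 83/365 = £1,069.3356
Total = £7,773.0822

£7,773.08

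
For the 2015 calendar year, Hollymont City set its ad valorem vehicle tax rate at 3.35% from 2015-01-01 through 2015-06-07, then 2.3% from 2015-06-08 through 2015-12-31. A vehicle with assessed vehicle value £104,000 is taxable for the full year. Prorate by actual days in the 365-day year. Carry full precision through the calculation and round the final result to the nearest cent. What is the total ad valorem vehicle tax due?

£2,864.70

2015-01-01 to 2015-06-07: 158 days at 3.35% → £104,000 × 3.35% × 158/365 = £1,508.1425
2015-06-08 to 2015-12-31: 207 days at 2.3% → £104,000 × 2.3% × 207/365 = £1,356.5589
Total = £2,864.7014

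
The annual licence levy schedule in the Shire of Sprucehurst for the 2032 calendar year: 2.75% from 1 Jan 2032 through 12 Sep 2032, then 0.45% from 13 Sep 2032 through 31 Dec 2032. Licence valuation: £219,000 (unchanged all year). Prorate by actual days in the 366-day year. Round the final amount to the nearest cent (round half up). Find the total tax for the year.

£4,508.65

1 Jan – 12 Sep 2032: 256 days at 2.75% → £219,000 × 2.75% × 256/366 = £4,212.4590
13 Sep – 31 Dec 2032: 110 days at 0.45% → £219,000 × 0.45% × 110/366 = £296.1885
Total = £4,508.6475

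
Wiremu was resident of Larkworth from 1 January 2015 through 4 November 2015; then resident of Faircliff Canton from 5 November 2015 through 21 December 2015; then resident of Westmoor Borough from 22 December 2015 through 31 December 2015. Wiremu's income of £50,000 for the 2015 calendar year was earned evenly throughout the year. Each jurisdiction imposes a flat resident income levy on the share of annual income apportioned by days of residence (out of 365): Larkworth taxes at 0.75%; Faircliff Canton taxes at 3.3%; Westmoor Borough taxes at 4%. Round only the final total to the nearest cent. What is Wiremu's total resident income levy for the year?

Larkworth, 1 January – 4 November 2015: 308 days → £50,000 × 0.75% × 308/365 = £316.4384
Faircliff Canton, 5 November – 21 December 2015: 47 days → £50,000 × 3.3% × 47/365 = £212.4658
Westmoor Borough, 22 December – 31 December 2015: 10 days → £50,000 × 4% × 10/365 = £54.7945
Total = £583.6986

£583.70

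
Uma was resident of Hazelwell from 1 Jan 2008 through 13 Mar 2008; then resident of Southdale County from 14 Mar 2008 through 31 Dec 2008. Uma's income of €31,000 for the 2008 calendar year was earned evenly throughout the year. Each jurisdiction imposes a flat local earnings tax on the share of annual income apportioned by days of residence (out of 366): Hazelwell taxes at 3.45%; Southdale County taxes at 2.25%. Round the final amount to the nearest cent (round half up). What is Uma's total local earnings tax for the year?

€771.70

Hazelwell, 1 Jan – 13 Mar 2008: 73 days → €31,000 × 3.45% × 73/366 = €213.3156
Southdale County, 14 Mar – 31 Dec 2008: 293 days → €31,000 × 2.25% × 293/366 = €558.3811
Total = €771.6967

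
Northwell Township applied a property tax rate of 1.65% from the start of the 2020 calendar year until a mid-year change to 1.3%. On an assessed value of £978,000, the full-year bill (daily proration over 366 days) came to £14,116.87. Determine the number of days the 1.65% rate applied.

150 days

Let d = days at the first rate; then 366 − d days at the second rate.
£978,000 × [1.65%·d + 1.3%·(366−d)] / 366 = £14,116.87
Solving gives d = 150, so the new rate took effect on 30 May 2020.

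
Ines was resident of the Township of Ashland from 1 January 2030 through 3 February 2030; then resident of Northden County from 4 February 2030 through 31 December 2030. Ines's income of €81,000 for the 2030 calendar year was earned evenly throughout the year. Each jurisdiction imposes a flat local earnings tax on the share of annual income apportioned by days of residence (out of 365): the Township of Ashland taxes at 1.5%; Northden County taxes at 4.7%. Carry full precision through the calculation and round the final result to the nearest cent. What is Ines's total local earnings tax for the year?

€3,565.55

The Township of Ashland, 1 January – 3 February 2030: 34 days → €81,000 × 1.5% × 34/365 = €113.1781
Northden County, 4 February – 31 December 2030: 331 days → €81,000 × 4.7% × 331/365 = €3,452.3753
Total = €3,565.5534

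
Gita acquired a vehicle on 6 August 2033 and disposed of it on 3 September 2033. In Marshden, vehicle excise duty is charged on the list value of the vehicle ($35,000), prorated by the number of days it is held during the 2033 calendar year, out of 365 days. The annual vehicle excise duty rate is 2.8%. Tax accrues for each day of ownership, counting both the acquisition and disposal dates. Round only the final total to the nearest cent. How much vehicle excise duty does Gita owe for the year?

Days held (6 August – 3 September 2033): 29 out of 365
Tax = $35,000 × 2.8% × 29/365 = $77.8630

$77.86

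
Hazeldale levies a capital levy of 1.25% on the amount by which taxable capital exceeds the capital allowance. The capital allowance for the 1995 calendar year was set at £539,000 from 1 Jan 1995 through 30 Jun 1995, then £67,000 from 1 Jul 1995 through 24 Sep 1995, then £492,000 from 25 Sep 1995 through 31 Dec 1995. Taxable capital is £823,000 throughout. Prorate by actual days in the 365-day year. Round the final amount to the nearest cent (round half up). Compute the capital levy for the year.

1 Jan – 30 Jun 1995: 181 days, exemption £539,000 → (£823,000 − £539,000) × 1.25% × 181/365 = £1,760.4110
1 Jul – 24 Sep 1995: 86 days, exemption £67,000 → (£823,000 − £67,000) × 1.25% × 86/365 = £2,226.5753
25 Sep – 31 Dec 1995: 98 days, exemption £492,000 → (£823,000 − £492,000) × 1.25% × 98/365 = £1,110.8904
Total = £5,097.8767

£5,097.88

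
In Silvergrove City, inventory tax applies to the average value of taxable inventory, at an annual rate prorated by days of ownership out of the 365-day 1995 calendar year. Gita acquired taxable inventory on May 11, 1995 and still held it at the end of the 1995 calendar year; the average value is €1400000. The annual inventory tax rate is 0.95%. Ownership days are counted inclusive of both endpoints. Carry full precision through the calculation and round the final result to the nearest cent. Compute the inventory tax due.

€8563.01

Days held (May 11 – December 31, 1995): 235 out of 365
Tax = €1400000 × 0.95% × 235/365 = €8563.0137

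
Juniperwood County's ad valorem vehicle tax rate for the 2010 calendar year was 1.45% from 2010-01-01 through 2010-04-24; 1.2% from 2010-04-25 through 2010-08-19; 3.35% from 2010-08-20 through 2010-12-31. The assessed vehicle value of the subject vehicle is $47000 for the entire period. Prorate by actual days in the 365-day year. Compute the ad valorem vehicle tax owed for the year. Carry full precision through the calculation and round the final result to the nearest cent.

$971.68

2010-01-01 to 2010-04-24: 114 days at 1.45% → $47000 × 1.45% × 114/365 = $212.8521
2010-04-25 to 2010-08-19: 117 days at 1.2% → $47000 × 1.2% × 117/365 = $180.7890
2010-08-20 to 2010-12-31: 134 days at 3.35% → $47000 × 3.35% × 134/365 = $578.0356
Total = $971.6767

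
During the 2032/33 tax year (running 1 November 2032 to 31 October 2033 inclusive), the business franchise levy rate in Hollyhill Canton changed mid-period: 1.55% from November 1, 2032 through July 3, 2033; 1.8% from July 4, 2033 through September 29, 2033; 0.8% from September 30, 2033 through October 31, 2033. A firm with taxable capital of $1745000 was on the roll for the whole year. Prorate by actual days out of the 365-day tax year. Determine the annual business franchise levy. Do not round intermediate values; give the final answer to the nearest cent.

November 1, 2032 – July 3, 2033: 245 days at 1.55% → $1745000 × 1.55% × 245/365 = $18155.1712
July 4 – September 29, 2033: 88 days at 1.8% → $1745000 × 1.8% × 88/365 = $7572.8219
September 30 – October 31, 2033: 32 days at 0.8% → $1745000 × 0.8% × 32/365 = $1223.8904
Total = $26951.8836

$26951.88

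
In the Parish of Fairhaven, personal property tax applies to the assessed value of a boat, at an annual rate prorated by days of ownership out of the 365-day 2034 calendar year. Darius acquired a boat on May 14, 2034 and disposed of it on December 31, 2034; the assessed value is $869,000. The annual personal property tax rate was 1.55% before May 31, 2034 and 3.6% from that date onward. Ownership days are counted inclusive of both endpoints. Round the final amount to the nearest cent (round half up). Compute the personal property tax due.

May 14 – May 30, 2034: 17 days at 1.55% → $869,000 × 1.55% × 17/365 = $627.3466
May 31 – December 31, 2034: 215 days at 3.6% → $869,000 × 3.6% × 215/365 = $18,427.5616
Total = $19,054.9082

$19,054.91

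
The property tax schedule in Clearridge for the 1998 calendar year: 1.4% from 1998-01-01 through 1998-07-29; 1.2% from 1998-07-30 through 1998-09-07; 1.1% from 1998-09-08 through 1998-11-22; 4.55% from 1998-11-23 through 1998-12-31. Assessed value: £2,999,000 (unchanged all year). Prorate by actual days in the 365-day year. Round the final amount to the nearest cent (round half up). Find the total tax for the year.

1998-01-01 to 1998-07-29: 210 days at 1.4% → £2,999,000 × 1.4% × 210/365 = £24,156.3288
1998-07-30 to 1998-09-07: 40 days at 1.2% → £2,999,000 × 1.2% × 40/365 = £3,943.8904
1998-09-08 to 1998-11-22: 76 days at 1.1% → £2,999,000 × 1.1% × 76/365 = £6,868.9425
1998-11-23 to 1998-12-31: 39 days at 4.55% → £2,999,000 × 4.55% × 39/365 = £14,580.0699
Total = £49,549.2315

£49,549.23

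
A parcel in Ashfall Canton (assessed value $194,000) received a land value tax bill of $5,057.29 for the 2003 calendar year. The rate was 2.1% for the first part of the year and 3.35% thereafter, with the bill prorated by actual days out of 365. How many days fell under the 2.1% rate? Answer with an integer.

217 days

Let d = days at the first rate; then 365 − d days at the second rate.
$194,000 × [2.1%·d + 3.35%·(365−d)] / 365 = $5,057.29
Solving gives d = 217, so the new rate took effect on August 6, 2003.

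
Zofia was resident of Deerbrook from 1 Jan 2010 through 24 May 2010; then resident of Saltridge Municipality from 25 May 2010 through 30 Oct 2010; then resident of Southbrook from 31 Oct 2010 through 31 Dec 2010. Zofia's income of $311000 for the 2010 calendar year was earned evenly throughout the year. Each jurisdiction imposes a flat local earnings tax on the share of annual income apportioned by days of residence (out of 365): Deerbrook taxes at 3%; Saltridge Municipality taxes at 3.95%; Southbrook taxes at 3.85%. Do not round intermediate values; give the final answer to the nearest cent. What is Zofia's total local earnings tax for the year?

Deerbrook, 1 Jan – 24 May 2010: 144 days → $311000 × 3% × 144/365 = $3680.8767
Saltridge Municipality, 25 May – 30 Oct 2010: 159 days → $311000 × 3.95% × 159/365 = $5351.3301
Southbrook, 31 Oct – 31 Dec 2010: 62 days → $311000 × 3.85% × 62/365 = $2033.8548
Total = $11066.0616

$11066.06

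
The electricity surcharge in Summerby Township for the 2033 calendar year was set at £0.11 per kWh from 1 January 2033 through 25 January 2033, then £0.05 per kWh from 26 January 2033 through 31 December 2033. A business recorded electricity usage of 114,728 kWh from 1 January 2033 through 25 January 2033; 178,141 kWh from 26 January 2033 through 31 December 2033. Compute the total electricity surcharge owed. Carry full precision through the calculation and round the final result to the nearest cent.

1 January – 25 January 2033: 114,728 kWh at £0.11/kWh → £12620.08
26 January – 31 December 2033: 178,141 kWh at £0.05/kWh → £8907.05

£21527.13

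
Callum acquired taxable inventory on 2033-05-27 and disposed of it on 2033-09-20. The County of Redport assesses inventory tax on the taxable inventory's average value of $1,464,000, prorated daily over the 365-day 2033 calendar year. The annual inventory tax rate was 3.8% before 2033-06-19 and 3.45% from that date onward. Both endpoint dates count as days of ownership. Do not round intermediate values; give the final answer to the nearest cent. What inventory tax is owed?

$16,513.12

2033-05-27 to 2033-06-18: 23 days at 3.8% → $1,464,000 × 3.8% × 23/365 = $3,505.5781
2033-06-19 to 2033-09-20: 94 days at 3.45% → $1,464,000 × 3.45% × 94/365 = $13,007.5397
Total = $16,513.1178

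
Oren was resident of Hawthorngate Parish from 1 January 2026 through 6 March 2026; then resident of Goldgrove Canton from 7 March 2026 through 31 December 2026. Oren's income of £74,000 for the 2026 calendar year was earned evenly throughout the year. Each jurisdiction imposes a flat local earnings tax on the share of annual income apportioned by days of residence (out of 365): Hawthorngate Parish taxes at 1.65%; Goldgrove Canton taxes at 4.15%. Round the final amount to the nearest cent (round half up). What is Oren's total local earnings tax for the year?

£2,741.55

Hawthorngate Parish, 1 January – 6 March 2026: 65 days → £74,000 × 1.65% × 65/365 = £217.4384
Goldgrove Canton, 7 March – 31 December 2026: 300 days → £74,000 × 4.15% × 300/365 = £2,524.1096
Total = £2,741.5479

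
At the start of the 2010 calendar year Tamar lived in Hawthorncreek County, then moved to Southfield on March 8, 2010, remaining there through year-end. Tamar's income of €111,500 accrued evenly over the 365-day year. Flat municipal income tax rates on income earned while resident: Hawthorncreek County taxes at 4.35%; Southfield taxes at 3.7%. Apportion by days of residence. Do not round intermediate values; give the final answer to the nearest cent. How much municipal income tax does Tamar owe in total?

Hawthorncreek County, January 1 – March 7, 2010: 66 days → €111,500 × 4.35% × 66/365 = €877.0315
Southfield, March 8 – December 31, 2010: 299 days → €111,500 × 3.7% × 299/365 = €3,379.5192
Total = €4,256.5507

€4,256.55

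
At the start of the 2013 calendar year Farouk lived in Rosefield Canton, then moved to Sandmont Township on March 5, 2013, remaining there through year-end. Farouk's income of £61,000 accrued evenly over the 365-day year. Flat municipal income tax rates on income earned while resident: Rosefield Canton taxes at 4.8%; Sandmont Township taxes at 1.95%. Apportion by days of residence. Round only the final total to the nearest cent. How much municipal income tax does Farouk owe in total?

£1,489.57

Rosefield Canton, January 1 – March 4, 2013: 63 days → £61,000 × 4.8% × 63/365 = £505.3808
Sandmont Township, March 5 – December 31, 2013: 302 days → £61,000 × 1.95% × 302/365 = £984.1890
Total = £1,489.5699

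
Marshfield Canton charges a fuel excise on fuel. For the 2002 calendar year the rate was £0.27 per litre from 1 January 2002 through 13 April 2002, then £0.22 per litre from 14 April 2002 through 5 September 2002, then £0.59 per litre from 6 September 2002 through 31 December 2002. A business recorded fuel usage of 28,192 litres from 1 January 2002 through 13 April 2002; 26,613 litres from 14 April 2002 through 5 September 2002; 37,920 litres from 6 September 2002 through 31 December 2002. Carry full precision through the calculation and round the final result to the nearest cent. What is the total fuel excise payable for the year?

1 January – 13 April 2002: 28,192 litres at £0.27/litre → £7611.84
14 April – 5 September 2002: 26,613 litres at £0.22/litre → £5854.86
6 September – 31 December 2002: 37,920 litres at £0.59/litre → £22372.80

£35839.50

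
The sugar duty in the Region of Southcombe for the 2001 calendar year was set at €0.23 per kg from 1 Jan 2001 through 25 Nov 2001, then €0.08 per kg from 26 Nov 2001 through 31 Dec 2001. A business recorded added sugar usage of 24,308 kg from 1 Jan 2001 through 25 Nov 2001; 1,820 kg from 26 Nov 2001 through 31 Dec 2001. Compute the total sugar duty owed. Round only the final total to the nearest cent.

1 Jan – 25 Nov 2001: 24,308 kg at €0.23/kg → €5590.84
26 Nov – 31 Dec 2001: 1,820 kg at €0.08/kg → €145.60

€5736.44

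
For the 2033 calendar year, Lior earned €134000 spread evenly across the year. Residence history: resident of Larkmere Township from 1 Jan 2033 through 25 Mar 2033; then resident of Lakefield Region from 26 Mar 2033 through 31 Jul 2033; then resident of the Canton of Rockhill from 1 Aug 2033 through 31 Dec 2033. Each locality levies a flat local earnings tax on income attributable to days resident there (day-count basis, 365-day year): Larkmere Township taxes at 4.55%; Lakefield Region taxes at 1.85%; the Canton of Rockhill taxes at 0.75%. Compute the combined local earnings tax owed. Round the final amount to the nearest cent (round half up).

Larkmere Township, 1 Jan – 25 Mar 2033: 84 days → €134000 × 4.55% × 84/365 = €1403.1452
Lakefield Region, 26 Mar – 31 Jul 2033: 128 days → €134000 × 1.85% × 128/365 = €869.3479
The Canton of Rockhill, 1 Aug – 31 Dec 2033: 153 days → €134000 × 0.75% × 153/365 = €421.2740
Total = €2693.7671

€2693.77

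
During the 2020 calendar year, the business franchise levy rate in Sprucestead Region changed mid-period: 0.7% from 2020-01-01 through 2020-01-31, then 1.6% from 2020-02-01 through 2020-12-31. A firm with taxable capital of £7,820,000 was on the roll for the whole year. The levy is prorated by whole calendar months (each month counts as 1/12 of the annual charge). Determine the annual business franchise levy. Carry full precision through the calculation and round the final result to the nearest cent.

2020-01-01 to 2020-01-31: 1 month at 0.7% → £7,820,000 × 0.7% × 1/12 = £4,561.6667
2020-02-01 to 2020-12-31: 11 months at 1.6% → £7,820,000 × 1.6% × 11/12 = £114,693.3333
Total = £119,255.0000

£119,255.00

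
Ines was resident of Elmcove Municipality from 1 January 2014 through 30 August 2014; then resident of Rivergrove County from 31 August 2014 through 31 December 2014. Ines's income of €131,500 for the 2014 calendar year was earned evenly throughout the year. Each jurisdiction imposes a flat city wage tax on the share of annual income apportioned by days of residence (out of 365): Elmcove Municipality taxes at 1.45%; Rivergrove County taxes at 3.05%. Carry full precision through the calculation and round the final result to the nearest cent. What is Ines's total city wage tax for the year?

€2,615.77

Elmcove Municipality, 1 January – 30 August 2014: 242 days → €131,500 × 1.45% × 242/365 = €1,264.2014
Rivergrove County, 31 August – 31 December 2014: 123 days → €131,500 × 3.05% × 123/365 = €1,351.5678
Total = €2,615.7692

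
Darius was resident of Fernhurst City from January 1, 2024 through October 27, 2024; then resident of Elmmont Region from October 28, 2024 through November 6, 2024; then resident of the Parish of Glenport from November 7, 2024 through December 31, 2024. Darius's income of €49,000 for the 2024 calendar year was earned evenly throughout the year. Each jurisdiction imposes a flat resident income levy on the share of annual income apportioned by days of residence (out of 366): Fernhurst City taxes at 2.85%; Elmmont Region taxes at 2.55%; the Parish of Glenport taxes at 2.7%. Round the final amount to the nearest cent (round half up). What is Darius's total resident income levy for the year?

Fernhurst City, January 1 – October 27, 2024: 301 days → €49,000 × 2.85% × 301/366 = €1,148.4877
Elmmont Region, October 28 – November 6, 2024: 10 days → €49,000 × 2.55% × 10/366 = €34.1393
The Parish of Glenport, November 7 – December 31, 2024: 55 days → €49,000 × 2.7% × 55/366 = €198.8115
Total = €1,381.4385

€1,381.44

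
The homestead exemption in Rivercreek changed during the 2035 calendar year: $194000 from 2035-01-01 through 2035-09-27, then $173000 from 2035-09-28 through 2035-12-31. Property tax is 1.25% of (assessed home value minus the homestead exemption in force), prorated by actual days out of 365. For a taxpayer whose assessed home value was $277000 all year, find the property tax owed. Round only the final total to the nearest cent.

2035-01-01 to 2035-09-27: 270 days, exemption $194000 → ($277000 − $194000) × 1.25% × 270/365 = $767.4658
2035-09-28 to 2035-12-31: 95 days, exemption $173000 → ($277000 − $173000) × 1.25% × 95/365 = $338.3562
Total = $1105.8219

$1105.82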